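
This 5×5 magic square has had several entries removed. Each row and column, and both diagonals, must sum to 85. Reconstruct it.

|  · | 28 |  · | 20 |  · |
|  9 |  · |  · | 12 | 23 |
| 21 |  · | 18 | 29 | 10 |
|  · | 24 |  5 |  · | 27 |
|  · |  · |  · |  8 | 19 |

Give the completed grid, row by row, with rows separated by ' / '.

17 28 14 20 6 / 9 15 26 12 23 / 21 7 18 29 10 / 13 24 5 16 27 / 25 11 22 8 19

Row 3: 21 + 18 + 29 + 10 + ? = 85, so (3,2) = 7.
Using column 4: 20 + 12 + 29 + 8 + ? → (4,4) = 85 − 69 = 16.
Using column 5: 23 + 10 + 27 + 19 + ? → (1,5) = 85 − 79 = 6.
Anti-diagonal must total 85; the given cells sum to 60, so (5,1) = 25.
Row 4 must total 85; the given cells sum to 72, so (4,1) = 13.
From column 1, 85 − (9 + 21 + 13 + 25) gives (1,1) = 17.
The remaining cell in main diagonal is (2,2) = 85 − 70 = 15.
Row 1: 17 + 28 + 20 + 6 + ? = 85, so (1,3) = 14.
Row 2 must total 85; the given cells sum to 59, so (2,3) = 26.
Column 2: 28 + 15 + 7 + 24 + ? = 85, so (5,2) = 11.
Column 3: 14 + 26 + 18 + 5 + ? = 85, so (5,3) = 22.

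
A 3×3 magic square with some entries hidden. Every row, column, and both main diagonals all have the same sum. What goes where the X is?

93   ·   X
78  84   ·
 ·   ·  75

87

Main diagonal is complete and sums to 252; that is the magic constant.
Using row 2: 78 + 84 + ? → (2,3) = 252 − 162 = 90.
From column 1, 252 − (93 + 78) gives (3,1) = 81.
The remaining cell in column 3 is (1,3) = 252 − 165 = 87.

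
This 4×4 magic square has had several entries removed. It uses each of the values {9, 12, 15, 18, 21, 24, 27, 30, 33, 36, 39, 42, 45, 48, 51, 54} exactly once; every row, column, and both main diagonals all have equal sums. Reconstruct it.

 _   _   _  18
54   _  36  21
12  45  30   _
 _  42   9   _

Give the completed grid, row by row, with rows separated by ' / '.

The 16 entries sum to 504, so each line sums to 504/4 = 126.
From row 2, 126 − (54 + 36 + 21) gives (2,2) = 15.
From row 3, 126 − (12 + 45 + 30) gives (3,4) = 39.
Using column 2: 15 + 45 + 42 + ? → (1,2) = 126 − 102 = 24.
The remaining cell in column 3 is (1,3) = 126 − 75 = 51.
Column 4 needs 126; the known cells sum to 78, so (4,4) = 48.
From main diagonal, 126 − (15 + 30 + 48) gives (1,1) = 33.
Anti-diagonal: 18 + 36 + 45 + ? = 126, so (4,1) = 27.

33 24 51 18 / 54 15 36 21 / 12 45 30 39 / 27 42 9 48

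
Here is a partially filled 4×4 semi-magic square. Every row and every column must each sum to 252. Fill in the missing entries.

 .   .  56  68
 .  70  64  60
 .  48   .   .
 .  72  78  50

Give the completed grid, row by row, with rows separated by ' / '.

66 62 56 68 / 58 70 64 60 / 76 48 54 74 / 52 72 78 50

Row 2 must total 252; the given cells sum to 194, so (2,1) = 58.
Row 4 needs 252; the known cells sum to 200, so (4,1) = 52.
The remaining cell in column 2 is (1,2) = 252 − 190 = 62.
The remaining cell in column 3 is (3,3) = 252 − 198 = 54.
Column 4 needs 252; the known cells sum to 178, so (3,4) = 74.
Row 1 must total 252; the given cells sum to 186, so (1,1) = 66.
Using row 3: 48 + 54 + 74 + ? → (3,1) = 252 − 176 = 76.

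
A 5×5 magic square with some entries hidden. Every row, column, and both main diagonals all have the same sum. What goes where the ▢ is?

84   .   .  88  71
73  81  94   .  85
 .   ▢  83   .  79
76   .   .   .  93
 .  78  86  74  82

Column 5 is complete and sums to 410; that is the magic constant.
Row 2 needs 410; the known cells sum to 333, so (2,4) = 77.
The remaining cell in row 5 is (5,1) = 410 − 320 = 90.
Column 1 must total 410; the given cells sum to 323, so (3,1) = 87.
Main diagonal needs 410; the known cells sum to 330, so (4,4) = 80.
Using anti-diagonal: 71 + 77 + 83 + 90 + ? → (4,2) = 410 − 321 = 89.
Using row 4: 76 + 89 + 80 + 93 + ? → (4,3) = 410 − 338 = 72.
Column 3 must total 410; the given cells sum to 335, so (1,3) = 75.
Column 4: 88 + 77 + 80 + 74 + ? = 410, so (3,4) = 91.
Row 1 needs 410; the known cells sum to 318, so (1,2) = 92.
Row 3 must total 410; the given cells sum to 340, so (3,2) = 70.

70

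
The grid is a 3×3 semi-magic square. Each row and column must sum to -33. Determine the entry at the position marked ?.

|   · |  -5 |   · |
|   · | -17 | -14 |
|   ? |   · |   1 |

Row 2: -17 + (-14) + ? = -33, so (2,1) = -2.
The remaining cell in column 2 is (3,2) = -33 − (-22) = -11.
From column 3, -33 − (-14 + 1) gives (1,3) = -20.
Row 1 must total -33; the given cells sum to -25, so (1,1) = -8.
From row 3, -33 − (-11 + 1) gives (3,1) = -23.

-23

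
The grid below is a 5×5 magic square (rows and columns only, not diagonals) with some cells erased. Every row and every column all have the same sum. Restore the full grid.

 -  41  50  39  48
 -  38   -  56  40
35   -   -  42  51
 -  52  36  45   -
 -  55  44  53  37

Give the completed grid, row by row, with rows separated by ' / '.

Column 4 is already complete: 39 + 56 + 42 + 45 + 53 = 235, so that is the magic constant.
From row 1, 235 − (41 + 50 + 39 + 48) gives (1,1) = 57.
Row 5: 55 + 44 + 53 + 37 + ? = 235, so (5,1) = 46.
Column 2: 41 + 38 + 52 + 55 + ? = 235, so (3,2) = 49.
Using column 5: 48 + 40 + 51 + 37 + ? → (4,5) = 235 − 176 = 59.
Row 3 needs 235; the known cells sum to 177, so (3,3) = 58.
The remaining cell in row 4 is (4,1) = 235 − 192 = 43.
Column 1: 57 + 35 + 43 + 46 + ? = 235, so (2,1) = 54.
The remaining cell in column 3 is (2,3) = 235 − 188 = 47.

57 41 50 39 48 / 54 38 47 56 40 / 35 49 58 42 51 / 43 52 36 45 59 / 46 55 44 53 37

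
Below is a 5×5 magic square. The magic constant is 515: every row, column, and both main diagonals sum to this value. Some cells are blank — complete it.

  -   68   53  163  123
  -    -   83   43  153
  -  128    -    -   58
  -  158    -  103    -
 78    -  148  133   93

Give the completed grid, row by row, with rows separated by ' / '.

108 68 53 163 123 / 138 98 83 43 153 / 143 128 113 73 58 / 48 158 118 103 88 / 78 63 148 133 93

From row 1, 515 − (68 + 53 + 163 + 123) gives (1,1) = 108.
The remaining cell in row 5 is (5,2) = 515 − 452 = 63.
Using column 2: 68 + 128 + 158 + 63 + ? → (2,2) = 515 − 417 = 98.
The remaining cell in column 4 is (3,4) = 515 − 442 = 73.
Column 5 must total 515; the given cells sum to 427, so (4,5) = 88.
The remaining cell in main diagonal is (3,3) = 515 − 402 = 113.
The remaining cell in row 2 is (2,1) = 515 − 377 = 138.
Row 3 needs 515; the known cells sum to 372, so (3,1) = 143.
Column 1 must total 515; the given cells sum to 467, so (4,1) = 48.
Column 3 needs 515; the known cells sum to 397, so (4,3) = 118.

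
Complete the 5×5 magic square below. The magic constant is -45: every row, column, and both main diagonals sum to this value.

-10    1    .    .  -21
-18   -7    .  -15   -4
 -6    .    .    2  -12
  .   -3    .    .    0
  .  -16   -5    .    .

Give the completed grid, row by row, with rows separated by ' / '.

-10 1 -13 -2 -21 / -18 -7 -1 -15 -4 / -6 -20 -9 2 -12 / -14 -3 -17 -11 0 / 3 -16 -5 -19 -8

Row 2 needs -45; the known cells sum to -44, so (2,3) = -1.
Using column 2: 1 + (-7) + (-3) + (-16) + ? → (3,2) = -45 − (-25) = -20.
Using column 5: -21 + (-4) + (-12) + 0 + ? → (5,5) = -45 − (-37) = -8.
The remaining cell in row 3 is (3,3) = -45 − (-36) = -9.
From main diagonal, -45 − (-10 + (-7) + (-9) + (-8)) gives (4,4) = -11.
Using anti-diagonal: -21 + (-15) + (-9) + (-3) + ? → (5,1) = -45 − (-48) = 3.
From row 5, -45 − (3 + (-16) + (-5) + (-8)) gives (5,4) = -19.
From column 1, -45 − (-10 + (-18) + (-6) + 3) gives (4,1) = -14.
Using column 4: -15 + 2 + (-11) + (-19) + ? → (1,4) = -45 − (-43) = -2.
Using row 1: -10 + 1 + (-2) + (-21) + ? → (1,3) = -45 − (-32) = -13.
The remaining cell in row 4 is (4,3) = -45 − (-28) = -17.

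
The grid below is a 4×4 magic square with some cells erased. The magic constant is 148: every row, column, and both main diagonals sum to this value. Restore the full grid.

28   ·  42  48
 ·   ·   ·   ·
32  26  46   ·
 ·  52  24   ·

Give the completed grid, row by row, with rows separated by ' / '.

Row 1 needs 148; the known cells sum to 118, so (1,2) = 30.
Row 3 must total 148; the given cells sum to 104, so (3,4) = 44.
From column 2, 148 − (30 + 26 + 52) gives (2,2) = 40.
Column 3: 42 + 46 + 24 + ? = 148, so (2,3) = 36.
Main diagonal must total 148; the given cells sum to 114, so (4,4) = 34.
Anti-diagonal needs 148; the known cells sum to 110, so (4,1) = 38.
Column 1: 28 + 32 + 38 + ? = 148, so (2,1) = 50.
From column 4, 148 − (48 + 44 + 34) gives (2,4) = 22.

28 30 42 48 / 50 40 36 22 / 32 26 46 44 / 38 52 24 34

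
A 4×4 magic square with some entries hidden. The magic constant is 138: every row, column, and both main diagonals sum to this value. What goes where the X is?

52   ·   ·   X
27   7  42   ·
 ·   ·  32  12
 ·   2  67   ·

17

From row 2, 138 − (27 + 7 + 42) gives (2,4) = 62.
The remaining cell in column 3 is (1,3) = 138 − 141 = -3.
The remaining cell in main diagonal is (4,4) = 138 − 91 = 47.
Row 4 must total 138; the given cells sum to 116, so (4,1) = 22.
Using column 1: 52 + 27 + 22 + ? → (3,1) = 138 − 101 = 37.
Column 4 needs 138; the known cells sum to 121, so (1,4) = 17.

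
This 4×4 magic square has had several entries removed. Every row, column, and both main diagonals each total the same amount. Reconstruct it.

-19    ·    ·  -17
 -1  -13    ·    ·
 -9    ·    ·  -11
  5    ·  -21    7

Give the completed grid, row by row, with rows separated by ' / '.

Column 1 is already complete: -19 + -1 + -9 + 5 = -24, so that is the magic constant.
Using row 4: 5 + (-21) + 7 + ? → (4,2) = -24 − (-9) = -15.
Using column 4: -17 + (-11) + 7 + ? → (2,4) = -24 − (-21) = -3.
From main diagonal, -24 − (-19 + (-13) + 7) gives (3,3) = 1.
From row 2, -24 − (-1 + (-13) + (-3)) gives (2,3) = -7.
From row 3, -24 − (-9 + 1 + (-11)) gives (3,2) = -5.
Column 2 needs -24; the known cells sum to -33, so (1,2) = 9.
Column 3 needs -24; the known cells sum to -27, so (1,3) = 3.

-19 9 3 -17 / -1 -13 -7 -3 / -9 -5 1 -11 / 5 -15 -21 7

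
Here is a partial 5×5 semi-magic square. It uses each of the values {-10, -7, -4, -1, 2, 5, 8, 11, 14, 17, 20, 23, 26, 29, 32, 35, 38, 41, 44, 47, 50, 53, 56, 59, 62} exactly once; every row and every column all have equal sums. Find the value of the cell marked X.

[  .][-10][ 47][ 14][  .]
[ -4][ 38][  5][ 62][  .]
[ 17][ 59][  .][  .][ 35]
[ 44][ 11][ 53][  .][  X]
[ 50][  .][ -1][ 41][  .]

The 25 entries sum to 650, so each line sums to 650/5 = 130.
Row 2 needs 130; the known cells sum to 101, so (2,5) = 29.
Column 1 needs 130; the known cells sum to 107, so (1,1) = 23.
Using column 2: -10 + 38 + 59 + 11 + ? → (5,2) = 130 − 98 = 32.
Column 3: 47 + 5 + 53 + (-1) + ? = 130, so (3,3) = 26.
Row 1 needs 130; the known cells sum to 74, so (1,5) = 56.
From row 3, 130 − (17 + 59 + 26 + 35) gives (3,4) = -7.
Using row 5: 50 + 32 + (-1) + 41 + ? → (5,5) = 130 − 122 = 8.
Column 4 must total 130; the given cells sum to 110, so (4,4) = 20.
Column 5 must total 130; the given cells sum to 128, so (4,5) = 2.

2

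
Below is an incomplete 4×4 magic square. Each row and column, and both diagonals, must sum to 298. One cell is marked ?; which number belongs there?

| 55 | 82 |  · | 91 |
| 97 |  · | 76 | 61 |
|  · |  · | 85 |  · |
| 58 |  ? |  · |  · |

79

The remaining cell in row 1 is (1,3) = 298 − 228 = 70.
Row 2 must total 298; the given cells sum to 234, so (2,2) = 64.
Column 1 must total 298; the given cells sum to 210, so (3,1) = 88.
The remaining cell in column 3 is (4,3) = 298 − 231 = 67.
Main diagonal: 55 + 64 + 85 + ? = 298, so (4,4) = 94.
Anti-diagonal must total 298; the given cells sum to 225, so (3,2) = 73.
Row 3: 88 + 73 + 85 + ? = 298, so (3,4) = 52.
Using row 4: 58 + 67 + 94 + ? → (4,2) = 298 − 219 = 79.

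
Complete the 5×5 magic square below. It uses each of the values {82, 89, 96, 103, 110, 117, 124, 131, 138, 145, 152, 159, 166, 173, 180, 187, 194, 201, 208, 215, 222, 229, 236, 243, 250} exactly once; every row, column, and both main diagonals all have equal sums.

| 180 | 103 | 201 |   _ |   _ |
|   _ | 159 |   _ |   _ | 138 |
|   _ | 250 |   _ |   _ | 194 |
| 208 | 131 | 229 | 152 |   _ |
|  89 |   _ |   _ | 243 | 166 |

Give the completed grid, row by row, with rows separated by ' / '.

180 103 201 124 222 / 236 159 82 215 138 / 117 250 173 96 194 / 208 131 229 152 110 / 89 187 145 243 166

The 25 entries sum to 4150, so each line sums to 4150/5 = 830.
Row 4 must total 830; the given cells sum to 720, so (4,5) = 110.
Column 2 must total 830; the given cells sum to 643, so (5,2) = 187.
Column 5 must total 830; the given cells sum to 608, so (1,5) = 222.
Using main diagonal: 180 + 159 + 152 + 166 + ? → (3,3) = 830 − 657 = 173.
Anti-diagonal needs 830; the known cells sum to 615, so (2,4) = 215.
Row 1: 180 + 103 + 201 + 222 + ? = 830, so (1,4) = 124.
Row 5: 89 + 187 + 243 + 166 + ? = 830, so (5,3) = 145.
Column 3 must total 830; the given cells sum to 748, so (2,3) = 82.
Column 4 needs 830; the known cells sum to 734, so (3,4) = 96.
From row 2, 830 − (159 + 82 + 215 + 138) gives (2,1) = 236.
From row 3, 830 − (250 + 173 + 96 + 194) gives (3,1) = 117.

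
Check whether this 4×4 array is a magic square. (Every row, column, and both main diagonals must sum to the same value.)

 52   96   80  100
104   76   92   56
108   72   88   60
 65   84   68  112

Row 1: 52 + 96 + 80 + 100 = 328.
Row 2: 104 + 76 + 92 + 56 = 328.
Row 3: 108 + 72 + 88 + 60 = 328.
Row 4: 65 + 84 + 68 + 112 = 329.
Column 1: 52 + 104 + 108 + 65 = 329.
Column 2: 96 + 76 + 72 + 84 = 328.
Column 3: 80 + 92 + 88 + 68 = 328.
Column 4: 100 + 56 + 60 + 112 = 328.
Main diagonal: 52 + 76 + 88 + 112 = 328.
Anti-diagonal: 100 + 92 + 72 + 65 = 329.

No — column 4 sums to 328 but row 4 sums to 329.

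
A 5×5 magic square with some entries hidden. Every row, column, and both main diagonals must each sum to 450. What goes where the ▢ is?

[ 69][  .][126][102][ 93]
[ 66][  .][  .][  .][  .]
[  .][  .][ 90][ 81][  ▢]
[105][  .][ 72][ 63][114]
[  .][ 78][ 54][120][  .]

Row 1: 69 + 126 + 102 + 93 + ? = 450, so (1,2) = 60.
Row 4 needs 450; the known cells sum to 354, so (4,2) = 96.
The remaining cell in column 3 is (2,3) = 450 − 342 = 108.
Column 4 must total 450; the given cells sum to 366, so (2,4) = 84.
Anti-diagonal must total 450; the given cells sum to 363, so (5,1) = 87.
Row 5: 87 + 78 + 54 + 120 + ? = 450, so (5,5) = 111.
Using column 1: 69 + 66 + 105 + 87 + ? → (3,1) = 450 − 327 = 123.
Using main diagonal: 69 + 90 + 63 + 111 + ? → (2,2) = 450 − 333 = 117.
Row 2 must total 450; the given cells sum to 375, so (2,5) = 75.
The remaining cell in column 2 is (3,2) = 450 − 351 = 99.
From column 5, 450 − (93 + 75 + 114 + 111) gives (3,5) = 57.

57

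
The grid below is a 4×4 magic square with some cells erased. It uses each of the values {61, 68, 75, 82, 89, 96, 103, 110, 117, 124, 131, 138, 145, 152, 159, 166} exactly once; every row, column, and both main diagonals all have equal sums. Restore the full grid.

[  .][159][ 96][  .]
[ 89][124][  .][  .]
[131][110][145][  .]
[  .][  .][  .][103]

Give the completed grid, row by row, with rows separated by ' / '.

82 159 96 117 / 89 124 75 166 / 131 110 145 68 / 152 61 138 103

The 16 entries sum to 1816, so each line sums to 1816/4 = 454.
Row 3: 131 + 110 + 145 + ? = 454, so (3,4) = 68.
Column 2 must total 454; the given cells sum to 393, so (4,2) = 61.
Using main diagonal: 124 + 145 + 103 + ? → (1,1) = 454 − 372 = 82.
Row 1 must total 454; the given cells sum to 337, so (1,4) = 117.
From column 1, 454 − (82 + 89 + 131) gives (4,1) = 152.
The remaining cell in column 4 is (2,4) = 454 − 288 = 166.
From anti-diagonal, 454 − (117 + 110 + 152) gives (2,3) = 75.
Row 4 must total 454; the given cells sum to 316, so (4,3) = 138.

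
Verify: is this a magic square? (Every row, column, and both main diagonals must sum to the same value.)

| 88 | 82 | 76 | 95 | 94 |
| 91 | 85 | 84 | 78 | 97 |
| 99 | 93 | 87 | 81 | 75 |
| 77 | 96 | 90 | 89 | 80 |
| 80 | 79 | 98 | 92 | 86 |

Row 1: 88 + 82 + 76 + 95 + 94 = 435.
Row 2: 91 + 85 + 84 + 78 + 97 = 435.
Row 3: 99 + 93 + 87 + 81 + 75 = 435.
Row 4: 77 + 96 + 90 + 89 + 80 = 432.
Row 5: 80 + 79 + 98 + 92 + 86 = 435.
Column 1: 88 + 91 + 99 + 77 + 80 = 435.
Column 2: 82 + 85 + 93 + 96 + 79 = 435.
Column 3: 76 + 84 + 87 + 90 + 98 = 435.
Column 4: 95 + 78 + 81 + 89 + 92 = 435.
Column 5: 94 + 97 + 75 + 80 + 86 = 432.
Main diagonal: 88 + 85 + 87 + 89 + 86 = 435.
Anti-diagonal: 94 + 78 + 87 + 96 + 80 = 435.

No — column 5 sums to 432 but row 5 sums to 435.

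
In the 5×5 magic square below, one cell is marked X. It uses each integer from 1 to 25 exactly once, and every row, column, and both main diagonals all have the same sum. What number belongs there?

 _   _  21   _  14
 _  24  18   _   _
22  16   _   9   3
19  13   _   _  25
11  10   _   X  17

The entries are 1 through 25, which sum to 325, so each line sums to 325/5 = 65.
From row 3, 65 − (22 + 16 + 9 + 3) gives (3,3) = 15.
Column 2 must total 65; the given cells sum to 63, so (1,2) = 2.
Column 5 must total 65; the given cells sum to 59, so (2,5) = 6.
Anti-diagonal needs 65; the known cells sum to 53, so (2,4) = 12.
Row 2: 24 + 18 + 12 + 6 + ? = 65, so (2,1) = 5.
From column 1, 65 − (5 + 22 + 19 + 11) gives (1,1) = 8.
Using main diagonal: 8 + 24 + 15 + 17 + ? → (4,4) = 65 − 64 = 1.
The remaining cell in row 1 is (1,4) = 65 − 45 = 20.
Row 4 must total 65; the given cells sum to 58, so (4,3) = 7.
Using column 3: 21 + 18 + 15 + 7 + ? → (5,3) = 65 − 61 = 4.
The remaining cell in column 4 is (5,4) = 65 − 42 = 23.

23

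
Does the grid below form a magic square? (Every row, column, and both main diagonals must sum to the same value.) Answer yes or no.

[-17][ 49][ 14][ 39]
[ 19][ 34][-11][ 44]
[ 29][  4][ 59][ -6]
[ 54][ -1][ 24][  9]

Row 1: -17 + 49 + 14 + 39 = 85.
Row 2: 19 + 34 + (-11) + 44 = 86.
Row 3: 29 + 4 + 59 + (-6) = 86.
Row 4: 54 + (-1) + 24 + 9 = 86.
Column 1: -17 + 19 + 29 + 54 = 85.
Column 2: 49 + 34 + 4 + (-1) = 86.
Column 3: 14 + (-11) + 59 + 24 = 86.
Column 4: 39 + 44 + (-6) + 9 = 86.
Main diagonal: -17 + 34 + 59 + 9 = 85.
Anti-diagonal: 39 + (-11) + 4 + 54 = 86.

No — column 1 sums to 85 but row 2 sums to 86.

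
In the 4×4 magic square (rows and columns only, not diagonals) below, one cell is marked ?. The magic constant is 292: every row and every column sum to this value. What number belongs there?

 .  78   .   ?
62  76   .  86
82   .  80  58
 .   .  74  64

Row 2 needs 292; the known cells sum to 224, so (2,3) = 68.
Row 3 needs 292; the known cells sum to 220, so (3,2) = 72.
Column 2 needs 292; the known cells sum to 226, so (4,2) = 66.
Column 3 needs 292; the known cells sum to 222, so (1,3) = 70.
Column 4 needs 292; the known cells sum to 208, so (1,4) = 84.

84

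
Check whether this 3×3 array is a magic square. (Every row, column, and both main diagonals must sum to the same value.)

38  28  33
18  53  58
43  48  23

Row 1: 38 + 28 + 33 = 99.
Row 2: 18 + 53 + 58 = 129.
Row 3: 43 + 48 + 23 = 114.
Column 1: 38 + 18 + 43 = 99.
Column 2: 28 + 53 + 48 = 129.
Column 3: 33 + 58 + 23 = 114.
Main diagonal: 38 + 53 + 23 = 114.
Anti-diagonal: 33 + 53 + 43 = 129.

No — anti-diagonal sums to 129 but main diagonal sums to 114.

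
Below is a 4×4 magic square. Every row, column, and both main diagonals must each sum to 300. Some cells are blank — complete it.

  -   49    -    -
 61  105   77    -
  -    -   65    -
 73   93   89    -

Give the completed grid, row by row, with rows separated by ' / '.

85 49 69 97 / 61 105 77 57 / 81 53 65 101 / 73 93 89 45

Row 2: 61 + 105 + 77 + ? = 300, so (2,4) = 57.
Row 4 needs 300; the known cells sum to 255, so (4,4) = 45.
Column 2: 49 + 105 + 93 + ? = 300, so (3,2) = 53.
Column 3: 77 + 65 + 89 + ? = 300, so (1,3) = 69.
Main diagonal needs 300; the known cells sum to 215, so (1,1) = 85.
Anti-diagonal needs 300; the known cells sum to 203, so (1,4) = 97.
From column 1, 300 − (85 + 61 + 73) gives (3,1) = 81.
From column 4, 300 − (97 + 57 + 45) gives (3,4) = 101.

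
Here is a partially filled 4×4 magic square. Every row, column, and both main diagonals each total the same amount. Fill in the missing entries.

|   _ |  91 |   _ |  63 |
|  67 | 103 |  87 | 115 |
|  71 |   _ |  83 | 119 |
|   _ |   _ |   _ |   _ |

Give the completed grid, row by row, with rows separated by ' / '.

Row 2 is already complete: 67 + 103 + 87 + 115 = 372, so that is the magic constant.
Row 3 must total 372; the given cells sum to 273, so (3,2) = 99.
The remaining cell in column 2 is (4,2) = 372 − 293 = 79.
The remaining cell in column 4 is (4,4) = 372 − 297 = 75.
Main diagonal: 103 + 83 + 75 + ? = 372, so (1,1) = 111.
Using anti-diagonal: 63 + 87 + 99 + ? → (4,1) = 372 − 249 = 123.
Row 1 must total 372; the given cells sum to 265, so (1,3) = 107.
From row 4, 372 − (123 + 79 + 75) gives (4,3) = 95.

111 91 107 63 / 67 103 87 115 / 71 99 83 119 / 123 79 95 75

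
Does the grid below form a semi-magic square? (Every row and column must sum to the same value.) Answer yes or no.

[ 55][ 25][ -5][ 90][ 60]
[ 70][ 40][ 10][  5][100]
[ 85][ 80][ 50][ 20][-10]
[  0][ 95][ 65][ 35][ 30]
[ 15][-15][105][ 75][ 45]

Yes

Row 1: 55 + 25 + (-5) + 90 + 60 = 225.
Row 2: 70 + 40 + 10 + 5 + 100 = 225.
Row 3: 85 + 80 + 50 + 20 + (-10) = 225.
Row 4: 0 + 95 + 65 + 35 + 30 = 225.
Row 5: 15 + (-15) + 105 + 75 + 45 = 225.
Column 1: 55 + 70 + 85 + 0 + 15 = 225.
Column 2: 25 + 40 + 80 + 95 + (-15) = 225.
Column 3: -5 + 10 + 50 + 65 + 105 = 225.
Column 4: 90 + 5 + 20 + 35 + 75 = 225.
Column 5: 60 + 100 + (-10) + 30 + 45 = 225.
All lines sum to 225.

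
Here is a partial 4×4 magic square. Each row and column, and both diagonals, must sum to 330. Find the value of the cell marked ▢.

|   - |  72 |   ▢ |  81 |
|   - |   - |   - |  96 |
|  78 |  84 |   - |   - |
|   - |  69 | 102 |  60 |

Row 4: 69 + 102 + 60 + ? = 330, so (4,1) = 99.
The remaining cell in column 2 is (2,2) = 330 − 225 = 105.
From column 4, 330 − (81 + 96 + 60) gives (3,4) = 93.
Anti-diagonal needs 330; the known cells sum to 264, so (2,3) = 66.
From row 2, 330 − (105 + 66 + 96) gives (2,1) = 63.
From row 3, 330 − (78 + 84 + 93) gives (3,3) = 75.
Column 1 needs 330; the known cells sum to 240, so (1,1) = 90.
Using column 3: 66 + 75 + 102 + ? → (1,3) = 330 − 243 = 87.

87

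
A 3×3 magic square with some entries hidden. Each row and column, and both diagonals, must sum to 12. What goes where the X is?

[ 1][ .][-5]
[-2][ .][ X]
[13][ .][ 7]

From row 1, 12 − (1 + (-5)) gives (1,2) = 16.
Row 3 must total 12; the given cells sum to 20, so (3,2) = -8.
Column 2 needs 12; the known cells sum to 8, so (2,2) = 4.
Using column 3: -5 + 7 + ? → (2,3) = 12 − 2 = 10.

10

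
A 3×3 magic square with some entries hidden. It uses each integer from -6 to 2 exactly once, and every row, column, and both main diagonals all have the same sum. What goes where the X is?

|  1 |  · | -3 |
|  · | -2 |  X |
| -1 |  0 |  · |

The entries are -6 through 2, which sum to -18, so each line sums to -18/3 = -6.
Row 1 needs -6; the known cells sum to -2, so (1,2) = -4.
Using row 3: -1 + 0 + ? → (3,3) = -6 − (-1) = -5.
Using column 1: 1 + (-1) + ? → (2,1) = -6 − 0 = -6.
Using column 3: -3 + (-5) + ? → (2,3) = -6 − (-8) = 2.

2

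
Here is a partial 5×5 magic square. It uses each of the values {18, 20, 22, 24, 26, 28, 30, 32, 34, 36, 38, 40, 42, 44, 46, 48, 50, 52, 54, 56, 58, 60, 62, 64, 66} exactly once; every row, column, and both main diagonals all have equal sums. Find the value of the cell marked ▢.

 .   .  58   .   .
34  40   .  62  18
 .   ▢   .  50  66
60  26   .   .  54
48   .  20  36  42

The 25 entries sum to 1050, so each line sums to 1050/5 = 210.
The remaining cell in row 2 is (2,3) = 210 − 154 = 56.
From row 5, 210 − (48 + 20 + 36 + 42) gives (5,2) = 64.
Column 5: 18 + 66 + 54 + 42 + ? = 210, so (1,5) = 30.
From anti-diagonal, 210 − (30 + 62 + 26 + 48) gives (3,3) = 44.
Using column 3: 58 + 56 + 44 + 20 + ? → (4,3) = 210 − 178 = 32.
Row 4: 60 + 26 + 32 + 54 + ? = 210, so (4,4) = 38.
Using column 4: 62 + 50 + 38 + 36 + ? → (1,4) = 210 − 186 = 24.
Using main diagonal: 40 + 44 + 38 + 42 + ? → (1,1) = 210 − 164 = 46.
From row 1, 210 − (46 + 58 + 24 + 30) gives (1,2) = 52.
Column 1: 46 + 34 + 60 + 48 + ? = 210, so (3,1) = 22.
Column 2 must total 210; the given cells sum to 182, so (3,2) = 28.

28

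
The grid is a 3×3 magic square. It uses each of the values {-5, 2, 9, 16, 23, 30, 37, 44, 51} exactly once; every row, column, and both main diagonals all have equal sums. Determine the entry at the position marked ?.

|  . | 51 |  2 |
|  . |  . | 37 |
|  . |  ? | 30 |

The 9 entries sum to 207, so each line sums to 207/3 = 69.
Using row 1: 51 + 2 + ? → (1,1) = 69 − 53 = 16.
From main diagonal, 69 − (16 + 30) gives (2,2) = 23.
Anti-diagonal: 2 + 23 + ? = 69, so (3,1) = 44.
Row 2: 23 + 37 + ? = 69, so (2,1) = 9.
Row 3 must total 69; the given cells sum to 74, so (3,2) = -5.

-5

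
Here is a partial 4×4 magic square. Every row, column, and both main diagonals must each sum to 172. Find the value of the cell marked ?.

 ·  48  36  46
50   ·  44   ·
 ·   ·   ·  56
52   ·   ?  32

34

Using row 1: 48 + 36 + 46 + ? → (1,1) = 172 − 130 = 42.
From column 1, 172 − (42 + 50 + 52) gives (3,1) = 28.
Column 4 must total 172; the given cells sum to 134, so (2,4) = 38.
Anti-diagonal: 46 + 44 + 52 + ? = 172, so (3,2) = 30.
Row 2: 50 + 44 + 38 + ? = 172, so (2,2) = 40.
Row 3: 28 + 30 + 56 + ? = 172, so (3,3) = 58.
Using column 2: 48 + 40 + 30 + ? → (4,2) = 172 − 118 = 54.
Column 3 must total 172; the given cells sum to 138, so (4,3) = 34.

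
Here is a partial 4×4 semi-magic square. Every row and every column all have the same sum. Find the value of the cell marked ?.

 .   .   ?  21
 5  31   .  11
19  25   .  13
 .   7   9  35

15

Column 4 is complete and sums to 80; that is the magic constant.
Row 2 needs 80; the known cells sum to 47, so (2,3) = 33.
Row 3 needs 80; the known cells sum to 57, so (3,3) = 23.
Row 4 must total 80; the given cells sum to 51, so (4,1) = 29.
Using column 1: 5 + 19 + 29 + ? → (1,1) = 80 − 53 = 27.
The remaining cell in column 2 is (1,2) = 80 − 63 = 17.
Using column 3: 33 + 23 + 9 + ? → (1,3) = 80 − 65 = 15.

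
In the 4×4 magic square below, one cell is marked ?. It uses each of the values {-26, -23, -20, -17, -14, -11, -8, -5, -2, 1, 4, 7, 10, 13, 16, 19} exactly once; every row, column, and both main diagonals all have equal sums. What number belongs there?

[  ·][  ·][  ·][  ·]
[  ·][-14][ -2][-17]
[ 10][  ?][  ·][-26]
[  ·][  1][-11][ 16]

The 16 entries sum to -56, so each line sums to -56/4 = -14.
Row 2 needs -14; the known cells sum to -33, so (2,1) = 19.
Row 4 needs -14; the known cells sum to 6, so (4,1) = -20.
From column 1, -14 − (19 + 10 + (-20)) gives (1,1) = -23.
From column 4, -14 − (-17 + (-26) + 16) gives (1,4) = 13.
Main diagonal: -23 + (-14) + 16 + ? = -14, so (3,3) = 7.
Anti-diagonal: 13 + (-2) + (-20) + ? = -14, so (3,2) = -5.

-5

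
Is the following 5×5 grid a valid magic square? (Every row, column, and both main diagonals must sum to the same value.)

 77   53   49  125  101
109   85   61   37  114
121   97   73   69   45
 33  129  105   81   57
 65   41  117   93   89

No — row 2 sums to 406 but column 4 sums to 405.

Row 1: 77 + 53 + 49 + 125 + 101 = 405.
Row 2: 109 + 85 + 61 + 37 + 114 = 406.
Row 3: 121 + 97 + 73 + 69 + 45 = 405.
Row 4: 33 + 129 + 105 + 81 + 57 = 405.
Row 5: 65 + 41 + 117 + 93 + 89 = 405.
Column 1: 77 + 109 + 121 + 33 + 65 = 405.
Column 2: 53 + 85 + 97 + 129 + 41 = 405.
Column 3: 49 + 61 + 73 + 105 + 117 = 405.
Column 4: 125 + 37 + 69 + 81 + 93 = 405.
Column 5: 101 + 114 + 45 + 57 + 89 = 406.
Main diagonal: 77 + 85 + 73 + 81 + 89 = 405.
Anti-diagonal: 101 + 37 + 73 + 129 + 65 = 405.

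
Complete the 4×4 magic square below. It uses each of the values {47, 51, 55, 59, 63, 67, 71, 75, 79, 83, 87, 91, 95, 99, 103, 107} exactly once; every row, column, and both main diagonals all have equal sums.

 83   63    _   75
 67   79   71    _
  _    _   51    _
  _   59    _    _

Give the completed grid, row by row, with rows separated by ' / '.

The 16 entries sum to 1232, so each line sums to 1232/4 = 308.
Row 1 needs 308; the known cells sum to 221, so (1,3) = 87.
Row 2 must total 308; the given cells sum to 217, so (2,4) = 91.
Using column 2: 63 + 79 + 59 + ? → (3,2) = 308 − 201 = 107.
The remaining cell in column 3 is (4,3) = 308 − 209 = 99.
Main diagonal: 83 + 79 + 51 + ? = 308, so (4,4) = 95.
Anti-diagonal needs 308; the known cells sum to 253, so (4,1) = 55.
From column 1, 308 − (83 + 67 + 55) gives (3,1) = 103.
The remaining cell in column 4 is (3,4) = 308 − 261 = 47.

83 63 87 75 / 67 79 71 91 / 103 107 51 47 / 55 59 99 95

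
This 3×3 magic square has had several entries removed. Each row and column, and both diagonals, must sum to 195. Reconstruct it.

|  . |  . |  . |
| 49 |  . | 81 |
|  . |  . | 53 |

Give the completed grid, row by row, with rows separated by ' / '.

Using row 2: 49 + 81 + ? → (2,2) = 195 − 130 = 65.
From column 3, 195 − (81 + 53) gives (1,3) = 61.
From main diagonal, 195 − (65 + 53) gives (1,1) = 77.
From anti-diagonal, 195 − (61 + 65) gives (3,1) = 69.
Row 1: 77 + 61 + ? = 195, so (1,2) = 57.
Row 3 needs 195; the known cells sum to 122, so (3,2) = 73.

77 57 61 / 49 65 81 / 69 73 53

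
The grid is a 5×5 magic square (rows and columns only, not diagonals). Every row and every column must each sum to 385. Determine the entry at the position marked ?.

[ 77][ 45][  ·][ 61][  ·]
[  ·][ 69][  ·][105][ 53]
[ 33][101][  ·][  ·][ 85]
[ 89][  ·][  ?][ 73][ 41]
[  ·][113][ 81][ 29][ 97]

125

Row 5 must total 385; the given cells sum to 320, so (5,1) = 65.
Column 1: 77 + 33 + 89 + 65 + ? = 385, so (2,1) = 121.
Column 2: 45 + 69 + 101 + 113 + ? = 385, so (4,2) = 57.
Column 4 must total 385; the given cells sum to 268, so (3,4) = 117.
Column 5 needs 385; the known cells sum to 276, so (1,5) = 109.
Row 1 needs 385; the known cells sum to 292, so (1,3) = 93.
From row 2, 385 − (121 + 69 + 105 + 53) gives (2,3) = 37.
Row 3 must total 385; the given cells sum to 336, so (3,3) = 49.
Row 4: 89 + 57 + 73 + 41 + ? = 385, so (4,3) = 125.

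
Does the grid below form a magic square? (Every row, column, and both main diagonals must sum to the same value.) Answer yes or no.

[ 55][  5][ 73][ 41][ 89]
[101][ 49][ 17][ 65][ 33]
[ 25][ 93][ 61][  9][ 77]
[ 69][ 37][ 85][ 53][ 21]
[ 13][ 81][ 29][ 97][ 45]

No — column 1 sums to 263 but column 4 sums to 265.

Row 1: 55 + 5 + 73 + 41 + 89 = 263.
Row 2: 101 + 49 + 17 + 65 + 33 = 265.
Row 3: 25 + 93 + 61 + 9 + 77 = 265.
Row 4: 69 + 37 + 85 + 53 + 21 = 265.
Row 5: 13 + 81 + 29 + 97 + 45 = 265.
Column 1: 55 + 101 + 25 + 69 + 13 = 263.
Column 2: 5 + 49 + 93 + 37 + 81 = 265.
Column 3: 73 + 17 + 61 + 85 + 29 = 265.
Column 4: 41 + 65 + 9 + 53 + 97 = 265.
Column 5: 89 + 33 + 77 + 21 + 45 = 265.
Main diagonal: 55 + 49 + 61 + 53 + 45 = 263.
Anti-diagonal: 89 + 65 + 61 + 37 + 13 = 265.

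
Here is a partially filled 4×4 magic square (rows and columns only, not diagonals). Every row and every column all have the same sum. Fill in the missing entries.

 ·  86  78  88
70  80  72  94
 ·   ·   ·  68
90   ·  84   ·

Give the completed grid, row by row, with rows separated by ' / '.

Row 2 is already complete: 70 + 80 + 72 + 94 = 316, so that is the magic constant.
From row 1, 316 − (86 + 78 + 88) gives (1,1) = 64.
From column 1, 316 − (64 + 70 + 90) gives (3,1) = 92.
Column 3: 78 + 72 + 84 + ? = 316, so (3,3) = 82.
Using column 4: 88 + 94 + 68 + ? → (4,4) = 316 − 250 = 66.
Row 3: 92 + 82 + 68 + ? = 316, so (3,2) = 74.
Row 4 must total 316; the given cells sum to 240, so (4,2) = 76.

64 86 78 88 / 70 80 72 94 / 92 74 82 68 / 90 76 84 66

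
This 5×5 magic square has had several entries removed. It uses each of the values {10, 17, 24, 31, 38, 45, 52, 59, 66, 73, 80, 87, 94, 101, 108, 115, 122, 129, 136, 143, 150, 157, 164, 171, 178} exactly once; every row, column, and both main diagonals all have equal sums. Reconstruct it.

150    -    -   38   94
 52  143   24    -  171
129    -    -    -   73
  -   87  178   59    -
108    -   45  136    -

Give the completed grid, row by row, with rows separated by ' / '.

150 66 122 38 94 / 52 143 24 80 171 / 129 10 101 157 73 / 31 87 178 59 115 / 108 164 45 136 17

The 25 entries sum to 2350, so each line sums to 2350/5 = 470.
Row 2 needs 470; the known cells sum to 390, so (2,4) = 80.
Column 1: 150 + 52 + 129 + 108 + ? = 470, so (4,1) = 31.
Using column 4: 38 + 80 + 59 + 136 + ? → (3,4) = 470 − 313 = 157.
Anti-diagonal needs 470; the known cells sum to 369, so (3,3) = 101.
Using row 3: 129 + 101 + 157 + 73 + ? → (3,2) = 470 − 460 = 10.
The remaining cell in row 4 is (4,5) = 470 − 355 = 115.
Column 3 needs 470; the known cells sum to 348, so (1,3) = 122.
Column 5 needs 470; the known cells sum to 453, so (5,5) = 17.
From row 1, 470 − (150 + 122 + 38 + 94) gives (1,2) = 66.
Row 5 needs 470; the known cells sum to 306, so (5,2) = 164.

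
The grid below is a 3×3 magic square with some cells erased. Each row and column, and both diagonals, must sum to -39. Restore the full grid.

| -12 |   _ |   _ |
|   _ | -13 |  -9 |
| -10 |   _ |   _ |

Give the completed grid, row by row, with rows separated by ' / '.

The remaining cell in row 2 is (2,1) = -39 − (-22) = -17.
Using main diagonal: -12 + (-13) + ? → (3,3) = -39 − (-25) = -14.
From anti-diagonal, -39 − (-13 + (-10)) gives (1,3) = -16.
The remaining cell in row 1 is (1,2) = -39 − (-28) = -11.
From row 3, -39 − (-10 + (-14)) gives (3,2) = -15.

-12 -11 -16 / -17 -13 -9 / -10 -15 -14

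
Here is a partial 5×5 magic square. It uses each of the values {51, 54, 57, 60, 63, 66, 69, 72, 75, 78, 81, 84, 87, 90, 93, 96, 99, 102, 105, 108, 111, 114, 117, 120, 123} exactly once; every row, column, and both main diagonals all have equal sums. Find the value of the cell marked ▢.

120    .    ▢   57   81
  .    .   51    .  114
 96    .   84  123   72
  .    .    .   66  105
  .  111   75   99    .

The 25 entries sum to 2175, so each line sums to 2175/5 = 435.
Row 3 must total 435; the given cells sum to 375, so (3,2) = 60.
Column 4 needs 435; the known cells sum to 345, so (2,4) = 90.
Column 5 needs 435; the known cells sum to 372, so (5,5) = 63.
Main diagonal needs 435; the known cells sum to 333, so (2,2) = 102.
Row 2 needs 435; the known cells sum to 357, so (2,1) = 78.
The remaining cell in row 5 is (5,1) = 435 − 348 = 87.
Using column 1: 120 + 78 + 96 + 87 + ? → (4,1) = 435 − 381 = 54.
Anti-diagonal must total 435; the given cells sum to 342, so (4,2) = 93.
Row 4 must total 435; the given cells sum to 318, so (4,3) = 117.
From column 2, 435 − (102 + 60 + 93 + 111) gives (1,2) = 69.
Column 3 needs 435; the known cells sum to 327, so (1,3) = 108.

108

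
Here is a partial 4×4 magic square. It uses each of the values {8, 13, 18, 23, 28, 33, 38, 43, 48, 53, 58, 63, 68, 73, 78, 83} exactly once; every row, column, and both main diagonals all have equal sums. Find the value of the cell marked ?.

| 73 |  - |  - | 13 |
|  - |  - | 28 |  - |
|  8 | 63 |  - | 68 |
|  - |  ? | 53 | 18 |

The 16 entries sum to 728, so each line sums to 728/4 = 182.
Using row 3: 8 + 63 + 68 + ? → (3,3) = 182 − 139 = 43.
The remaining cell in column 3 is (1,3) = 182 − 124 = 58.
Column 4 needs 182; the known cells sum to 99, so (2,4) = 83.
Main diagonal needs 182; the known cells sum to 134, so (2,2) = 48.
Anti-diagonal needs 182; the known cells sum to 104, so (4,1) = 78.
From row 1, 182 − (73 + 58 + 13) gives (1,2) = 38.
Row 2 must total 182; the given cells sum to 159, so (2,1) = 23.
Using row 4: 78 + 53 + 18 + ? → (4,2) = 182 − 149 = 33.

33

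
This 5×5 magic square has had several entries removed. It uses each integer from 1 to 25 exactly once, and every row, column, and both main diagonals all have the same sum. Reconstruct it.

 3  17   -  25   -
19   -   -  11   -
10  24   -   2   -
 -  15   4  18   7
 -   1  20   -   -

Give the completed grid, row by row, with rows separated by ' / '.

The entries are 1 through 25, which sum to 325, so each line sums to 325/5 = 65.
Row 4 needs 65; the known cells sum to 44, so (4,1) = 21.
Column 1 needs 65; the known cells sum to 53, so (5,1) = 12.
Column 2 must total 65; the given cells sum to 57, so (2,2) = 8.
The remaining cell in column 4 is (5,4) = 65 − 56 = 9.
Row 5 needs 65; the known cells sum to 42, so (5,5) = 23.
Main diagonal must total 65; the given cells sum to 52, so (3,3) = 13.
Using anti-diagonal: 11 + 13 + 15 + 12 + ? → (1,5) = 65 − 51 = 14.
The remaining cell in row 1 is (1,3) = 65 − 59 = 6.
Row 3 must total 65; the given cells sum to 49, so (3,5) = 16.
The remaining cell in column 3 is (2,3) = 65 − 43 = 22.
From column 5, 65 − (14 + 16 + 7 + 23) gives (2,5) = 5.

3 17 6 25 14 / 19 8 22 11 5 / 10 24 13 2 16 / 21 15 4 18 7 / 12 1 20 9 23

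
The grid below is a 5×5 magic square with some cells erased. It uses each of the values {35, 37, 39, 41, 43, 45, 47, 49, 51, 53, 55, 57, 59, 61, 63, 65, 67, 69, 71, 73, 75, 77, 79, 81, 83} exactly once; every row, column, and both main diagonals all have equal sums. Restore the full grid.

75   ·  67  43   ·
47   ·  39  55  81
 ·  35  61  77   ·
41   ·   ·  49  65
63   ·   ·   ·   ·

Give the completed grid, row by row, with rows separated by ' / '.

75 51 67 43 59 / 47 73 39 55 81 / 69 35 61 77 53 / 41 57 83 49 65 / 63 79 45 71 37

The 25 entries sum to 1475, so each line sums to 1475/5 = 295.
Row 2 needs 295; the known cells sum to 222, so (2,2) = 73.
Using column 1: 75 + 47 + 41 + 63 + ? → (3,1) = 295 − 226 = 69.
From column 4, 295 − (43 + 55 + 77 + 49) gives (5,4) = 71.
Main diagonal needs 295; the known cells sum to 258, so (5,5) = 37.
Row 3 must total 295; the given cells sum to 242, so (3,5) = 53.
Using column 5: 81 + 53 + 65 + 37 + ? → (1,5) = 295 − 236 = 59.
Anti-diagonal needs 295; the known cells sum to 238, so (4,2) = 57.
Row 1 needs 295; the known cells sum to 244, so (1,2) = 51.
From row 4, 295 − (41 + 57 + 49 + 65) gives (4,3) = 83.
From column 2, 295 − (51 + 73 + 35 + 57) gives (5,2) = 79.
Column 3 must total 295; the given cells sum to 250, so (5,3) = 45.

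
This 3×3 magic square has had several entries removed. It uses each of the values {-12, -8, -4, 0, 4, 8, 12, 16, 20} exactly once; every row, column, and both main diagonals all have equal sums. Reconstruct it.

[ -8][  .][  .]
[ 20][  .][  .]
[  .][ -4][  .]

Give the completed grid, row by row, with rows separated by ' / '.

-8 12 8 / 20 4 -12 / 0 -4 16

The 9 entries sum to 36, so each line sums to 36/3 = 12.
The remaining cell in column 1 is (3,1) = 12 − 12 = 0.
The remaining cell in row 3 is (3,3) = 12 − (-4) = 16.
Using main diagonal: -8 + 16 + ? → (2,2) = 12 − 8 = 4.
The remaining cell in anti-diagonal is (1,3) = 12 − 4 = 8.
The remaining cell in row 1 is (1,2) = 12 − 0 = 12.
Row 2 must total 12; the given cells sum to 24, so (2,3) = -12.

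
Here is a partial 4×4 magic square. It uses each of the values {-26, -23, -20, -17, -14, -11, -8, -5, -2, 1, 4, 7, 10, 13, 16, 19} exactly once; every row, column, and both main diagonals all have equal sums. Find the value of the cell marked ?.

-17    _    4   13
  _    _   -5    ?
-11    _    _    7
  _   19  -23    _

-26

The 16 entries sum to -56, so each line sums to -56/4 = -14.
From row 1, -14 − (-17 + 4 + 13) gives (1,2) = -14.
From column 3, -14 − (4 + (-5) + (-23)) gives (3,3) = 10.
Using row 3: -11 + 10 + 7 + ? → (3,2) = -14 − 6 = -20.
Column 2 must total -14; the given cells sum to -15, so (2,2) = 1.
Main diagonal: -17 + 1 + 10 + ? = -14, so (4,4) = -8.
Anti-diagonal: 13 + (-5) + (-20) + ? = -14, so (4,1) = -2.
Using column 1: -17 + (-11) + (-2) + ? → (2,1) = -14 − (-30) = 16.
Column 4: 13 + 7 + (-8) + ? = -14, so (2,4) = -26.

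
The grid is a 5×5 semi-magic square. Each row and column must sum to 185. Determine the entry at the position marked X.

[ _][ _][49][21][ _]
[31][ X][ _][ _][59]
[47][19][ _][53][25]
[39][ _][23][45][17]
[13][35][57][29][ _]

43

Using row 3: 47 + 19 + 53 + 25 + ? → (3,3) = 185 − 144 = 41.
Using row 4: 39 + 23 + 45 + 17 + ? → (4,2) = 185 − 124 = 61.
Row 5 needs 185; the known cells sum to 134, so (5,5) = 51.
Column 1: 31 + 47 + 39 + 13 + ? = 185, so (1,1) = 55.
The remaining cell in column 3 is (2,3) = 185 − 170 = 15.
Column 4 must total 185; the given cells sum to 148, so (2,4) = 37.
Column 5 needs 185; the known cells sum to 152, so (1,5) = 33.
Row 1 must total 185; the given cells sum to 158, so (1,2) = 27.
Using row 2: 31 + 15 + 37 + 59 + ? → (2,2) = 185 − 142 = 43.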